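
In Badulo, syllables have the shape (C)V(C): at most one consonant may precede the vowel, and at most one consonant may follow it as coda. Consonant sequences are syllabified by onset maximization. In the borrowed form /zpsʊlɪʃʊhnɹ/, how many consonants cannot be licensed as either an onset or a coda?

4

Syllabifying with onset maximization leaves /z/, /p/, /n/, /ɹ/ stranded (at most one coda consonant is licensed; onsets are limited to one consonant).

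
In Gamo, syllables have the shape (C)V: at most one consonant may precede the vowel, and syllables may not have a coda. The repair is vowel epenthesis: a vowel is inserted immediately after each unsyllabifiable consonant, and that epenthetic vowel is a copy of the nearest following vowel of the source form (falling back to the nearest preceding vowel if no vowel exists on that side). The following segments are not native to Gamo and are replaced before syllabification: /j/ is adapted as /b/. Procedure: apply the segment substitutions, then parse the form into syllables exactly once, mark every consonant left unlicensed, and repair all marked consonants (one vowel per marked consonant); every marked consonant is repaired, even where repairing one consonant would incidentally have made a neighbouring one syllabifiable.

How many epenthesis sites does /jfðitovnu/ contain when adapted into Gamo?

After substitution the input is /bfðitovnu/.
The unsyllabifiable consonants are /b/, /f/, /v/; each receives one epenthetic vowel.

3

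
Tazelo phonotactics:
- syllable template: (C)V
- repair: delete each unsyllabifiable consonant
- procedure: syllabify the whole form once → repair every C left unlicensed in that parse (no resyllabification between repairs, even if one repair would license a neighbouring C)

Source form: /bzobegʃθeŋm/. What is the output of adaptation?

zobeθe

The consonants /b/, /g/, /ʃ/, /ŋ/, /m/ cannot be parsed into a legal (C)V syllable (no codas are permitted; onsets are limited to one consonant).
Deletion applies to /b/, /g/, /ʃ/, /ŋ/, /m/.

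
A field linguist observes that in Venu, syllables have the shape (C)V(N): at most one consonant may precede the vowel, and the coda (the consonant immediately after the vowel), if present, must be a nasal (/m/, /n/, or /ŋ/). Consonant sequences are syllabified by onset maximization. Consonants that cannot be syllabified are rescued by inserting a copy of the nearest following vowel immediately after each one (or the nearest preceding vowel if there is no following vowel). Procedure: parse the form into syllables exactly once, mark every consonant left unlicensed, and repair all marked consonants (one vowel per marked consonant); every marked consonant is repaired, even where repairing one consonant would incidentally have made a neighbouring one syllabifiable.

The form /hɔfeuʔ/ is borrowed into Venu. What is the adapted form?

Syllabifying with onset maximization leaves /ʔ/ stranded (only a nasal (/m/, /n/, or /ŋ/) is licensed in coda position; onsets are limited to one consonant).
Each unlicensed consonant becomes the onset of a new syllable: /ʔ/ → /ʔu/.

hɔfeuʔu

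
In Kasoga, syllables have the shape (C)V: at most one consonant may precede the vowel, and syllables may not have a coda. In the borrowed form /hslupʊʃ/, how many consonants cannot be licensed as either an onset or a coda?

3

The consonants /h/, /s/, /ʃ/ cannot be parsed into a legal (C)V syllable (no codas are permitted; onsets are limited to one consonant).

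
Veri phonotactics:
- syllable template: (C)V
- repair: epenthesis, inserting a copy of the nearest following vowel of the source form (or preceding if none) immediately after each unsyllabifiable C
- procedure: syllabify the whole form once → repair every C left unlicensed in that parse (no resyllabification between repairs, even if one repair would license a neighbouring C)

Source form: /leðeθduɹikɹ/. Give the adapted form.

Under (C)V, the unsyllabifiable consonants are /θ/, /k/, /ɹ/ (no codas are permitted; onsets are limited to one consonant).
Inserting the epenthetic vowel yields /θ/ → /θu/, /k/ → /ki/, /ɹ/ → /ɹi/.

leðeθuduɹikiɹi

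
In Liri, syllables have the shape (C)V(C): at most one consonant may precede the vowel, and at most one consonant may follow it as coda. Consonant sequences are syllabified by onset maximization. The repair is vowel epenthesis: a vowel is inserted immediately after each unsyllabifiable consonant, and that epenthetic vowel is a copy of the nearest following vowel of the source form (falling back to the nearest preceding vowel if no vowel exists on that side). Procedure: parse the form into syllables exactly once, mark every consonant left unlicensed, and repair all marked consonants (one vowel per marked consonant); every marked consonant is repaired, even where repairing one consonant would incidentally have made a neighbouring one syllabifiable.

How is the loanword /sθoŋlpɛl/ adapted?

Syllabifying with onset maximization leaves /s/, /l/ stranded (at most one coda consonant is licensed; onsets are limited to one consonant).
Epenthesis after each stranded consonant: /s/ → /so/, /l/ → /lɛ/.

soθoŋlɛpɛl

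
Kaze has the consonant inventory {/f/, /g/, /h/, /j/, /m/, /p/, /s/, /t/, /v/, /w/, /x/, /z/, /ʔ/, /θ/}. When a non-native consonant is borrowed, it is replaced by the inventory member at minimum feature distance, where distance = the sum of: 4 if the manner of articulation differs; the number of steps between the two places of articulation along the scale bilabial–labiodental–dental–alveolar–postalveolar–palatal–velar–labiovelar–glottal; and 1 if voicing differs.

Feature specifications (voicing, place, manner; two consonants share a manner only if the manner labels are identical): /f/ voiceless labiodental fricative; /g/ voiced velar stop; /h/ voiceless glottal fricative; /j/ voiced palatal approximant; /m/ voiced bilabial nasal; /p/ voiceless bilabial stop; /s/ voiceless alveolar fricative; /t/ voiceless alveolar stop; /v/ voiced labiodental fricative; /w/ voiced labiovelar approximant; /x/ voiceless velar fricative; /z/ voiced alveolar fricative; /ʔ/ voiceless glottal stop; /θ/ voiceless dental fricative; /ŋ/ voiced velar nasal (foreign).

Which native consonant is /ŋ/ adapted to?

g

/g/ is closest: manner differs (nasal→stop, +4), place distance 0 (velar→velar), same voicing; total 4. Next closest is /j/ at distance 5.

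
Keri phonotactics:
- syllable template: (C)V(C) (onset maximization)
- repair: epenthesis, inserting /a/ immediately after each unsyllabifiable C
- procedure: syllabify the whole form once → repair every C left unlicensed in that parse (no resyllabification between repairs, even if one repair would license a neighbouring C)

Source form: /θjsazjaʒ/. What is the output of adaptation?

The consonants /θ/, /j/ cannot be parsed into a legal (C)V(C) syllable (at most one coda consonant is licensed; onsets are limited to one consonant).
Epenthesis after each stranded consonant: /θ/ → /θa/, /j/ → /ja/.

θajasazjaʒ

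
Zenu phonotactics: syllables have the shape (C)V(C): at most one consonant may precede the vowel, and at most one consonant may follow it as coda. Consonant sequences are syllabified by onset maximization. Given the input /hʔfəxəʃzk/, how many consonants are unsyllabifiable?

4

Under (C)V(C), the unsyllabifiable consonants are /h/, /ʔ/, /z/, /k/ (at most one coda consonant is licensed; onsets are limited to one consonant).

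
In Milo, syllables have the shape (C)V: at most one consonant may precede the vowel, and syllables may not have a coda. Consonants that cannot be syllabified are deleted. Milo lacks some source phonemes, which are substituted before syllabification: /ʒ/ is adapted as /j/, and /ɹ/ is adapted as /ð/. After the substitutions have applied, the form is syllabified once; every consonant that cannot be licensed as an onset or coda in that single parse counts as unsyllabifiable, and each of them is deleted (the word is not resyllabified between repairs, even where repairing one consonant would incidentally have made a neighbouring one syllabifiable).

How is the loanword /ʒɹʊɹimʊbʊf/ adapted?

Substitution: /ʒ/ → /j/, /ɹ/ → /ð/, giving /jðʊðimʊbʊf/.
The consonants /j/, /f/ cannot be parsed into a legal (C)V syllable (no codas are permitted; onsets are limited to one consonant).
Deleting the stranded consonants removes /j/, /f/.

ðʊðimʊbʊ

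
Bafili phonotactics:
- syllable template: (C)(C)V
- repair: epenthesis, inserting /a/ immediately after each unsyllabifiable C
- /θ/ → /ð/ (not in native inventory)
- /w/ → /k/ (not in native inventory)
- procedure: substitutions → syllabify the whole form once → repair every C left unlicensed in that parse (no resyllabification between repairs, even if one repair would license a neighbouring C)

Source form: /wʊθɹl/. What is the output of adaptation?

Substitution: /w/ → /k/, /θ/ → /ð/, giving /kʊðɹl/.
Under (C)(C)V, the unsyllabifiable consonants are /ð/, /ɹ/, /l/ (no codas are permitted; onsets may contain at most 2 consonants).
Epenthesis after each stranded consonant: /ð/ → /ða/, /ɹ/ → /ɹa/, /l/ → /la/.

kʊðaɹala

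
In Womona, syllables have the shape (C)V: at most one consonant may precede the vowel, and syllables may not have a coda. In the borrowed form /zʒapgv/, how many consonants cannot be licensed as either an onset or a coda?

4

Under (C)V, the unsyllabifiable consonants are /z/, /p/, /g/, /v/ (no codas are permitted; onsets are limited to one consonant).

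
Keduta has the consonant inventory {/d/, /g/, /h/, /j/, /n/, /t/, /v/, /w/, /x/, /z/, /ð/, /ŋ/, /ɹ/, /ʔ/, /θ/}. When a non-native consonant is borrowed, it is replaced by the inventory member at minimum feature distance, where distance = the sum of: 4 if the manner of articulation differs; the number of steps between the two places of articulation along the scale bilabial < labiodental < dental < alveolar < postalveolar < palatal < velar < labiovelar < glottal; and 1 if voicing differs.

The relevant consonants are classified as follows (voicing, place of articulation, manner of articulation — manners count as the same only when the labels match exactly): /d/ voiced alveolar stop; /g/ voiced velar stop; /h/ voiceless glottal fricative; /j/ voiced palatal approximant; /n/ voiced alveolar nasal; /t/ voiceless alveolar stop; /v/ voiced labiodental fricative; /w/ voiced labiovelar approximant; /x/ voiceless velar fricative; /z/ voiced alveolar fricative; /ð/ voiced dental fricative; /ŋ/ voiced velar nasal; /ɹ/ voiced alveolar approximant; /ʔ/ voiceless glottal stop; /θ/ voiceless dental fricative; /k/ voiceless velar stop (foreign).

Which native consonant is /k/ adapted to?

g

/g/ is closest: same manner (stop), place distance 0 (velar→velar), voicing differs (+1); total 1. Next closest is /ʔ/ at distance 2.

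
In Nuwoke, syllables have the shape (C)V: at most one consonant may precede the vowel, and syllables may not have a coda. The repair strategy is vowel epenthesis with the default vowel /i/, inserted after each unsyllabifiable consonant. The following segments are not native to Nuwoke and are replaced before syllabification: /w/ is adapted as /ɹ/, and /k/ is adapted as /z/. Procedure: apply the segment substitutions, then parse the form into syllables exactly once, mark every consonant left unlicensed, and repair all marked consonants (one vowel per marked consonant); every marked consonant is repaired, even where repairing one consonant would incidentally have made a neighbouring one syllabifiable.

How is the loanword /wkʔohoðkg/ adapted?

ɹiziʔohoðizigi

Substitution: /w/ → /ɹ/, /k/ → /z/, giving /ɹzʔohoðzg/.
The consonants /ɹ/, /z/, /ð/, /z/, /g/ cannot be parsed into a legal (C)V syllable (no codas are permitted; onsets are limited to one consonant).
Each unlicensed consonant becomes the onset of a new syllable: /ɹ/ → /ɹi/, /z/ → /zi/, /ð/ → /ði/, /z/ → /zi/, /g/ → /gi/.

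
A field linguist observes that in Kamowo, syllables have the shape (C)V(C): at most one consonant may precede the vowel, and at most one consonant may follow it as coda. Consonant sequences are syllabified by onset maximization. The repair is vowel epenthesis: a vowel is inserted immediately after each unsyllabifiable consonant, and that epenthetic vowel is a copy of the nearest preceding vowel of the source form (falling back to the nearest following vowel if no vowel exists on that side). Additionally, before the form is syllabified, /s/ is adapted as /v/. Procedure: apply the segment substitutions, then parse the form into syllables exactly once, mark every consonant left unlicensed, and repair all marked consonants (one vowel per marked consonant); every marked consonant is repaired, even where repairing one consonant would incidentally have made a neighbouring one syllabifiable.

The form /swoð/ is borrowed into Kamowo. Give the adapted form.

vowoð

Substitution: /s/ → /v/, giving /vwoð/.
Under (C)V(C), the unsyllabifiable consonants are /v/ (at most one coda consonant is licensed; onsets are limited to one consonant).
Inserting the epenthetic vowel yields /v/ → /vo/.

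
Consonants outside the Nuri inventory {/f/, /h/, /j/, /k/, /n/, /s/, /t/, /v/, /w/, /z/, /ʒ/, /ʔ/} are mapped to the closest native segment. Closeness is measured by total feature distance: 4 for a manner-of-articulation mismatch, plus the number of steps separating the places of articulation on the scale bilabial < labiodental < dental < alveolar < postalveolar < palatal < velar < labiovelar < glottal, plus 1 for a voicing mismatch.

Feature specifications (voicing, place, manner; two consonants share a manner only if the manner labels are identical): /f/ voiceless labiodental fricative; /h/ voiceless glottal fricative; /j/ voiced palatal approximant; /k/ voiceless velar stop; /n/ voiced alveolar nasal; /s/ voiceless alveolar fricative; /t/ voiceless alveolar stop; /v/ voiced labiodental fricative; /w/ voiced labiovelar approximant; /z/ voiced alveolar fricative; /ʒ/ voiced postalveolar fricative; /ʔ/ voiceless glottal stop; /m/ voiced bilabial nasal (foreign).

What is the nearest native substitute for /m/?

/n/ is closest: same manner (nasal), place distance 3 (bilabial→alveolar), same voicing; total 3. Next closest is /v/ at distance 5.

n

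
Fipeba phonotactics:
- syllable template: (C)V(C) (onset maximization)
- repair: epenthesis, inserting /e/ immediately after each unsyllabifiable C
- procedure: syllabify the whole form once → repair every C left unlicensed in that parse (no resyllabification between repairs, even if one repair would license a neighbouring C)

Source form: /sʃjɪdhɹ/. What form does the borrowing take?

seʃejɪdheɹe

The consonants /s/, /ʃ/, /h/, /ɹ/ cannot be parsed into a legal (C)V(C) syllable (at most one coda consonant is licensed; onsets are limited to one consonant).
Each unlicensed consonant becomes the onset of a new syllable: /s/ → /se/, /ʃ/ → /ʃe/, /h/ → /he/, /ɹ/ → /ɹe/.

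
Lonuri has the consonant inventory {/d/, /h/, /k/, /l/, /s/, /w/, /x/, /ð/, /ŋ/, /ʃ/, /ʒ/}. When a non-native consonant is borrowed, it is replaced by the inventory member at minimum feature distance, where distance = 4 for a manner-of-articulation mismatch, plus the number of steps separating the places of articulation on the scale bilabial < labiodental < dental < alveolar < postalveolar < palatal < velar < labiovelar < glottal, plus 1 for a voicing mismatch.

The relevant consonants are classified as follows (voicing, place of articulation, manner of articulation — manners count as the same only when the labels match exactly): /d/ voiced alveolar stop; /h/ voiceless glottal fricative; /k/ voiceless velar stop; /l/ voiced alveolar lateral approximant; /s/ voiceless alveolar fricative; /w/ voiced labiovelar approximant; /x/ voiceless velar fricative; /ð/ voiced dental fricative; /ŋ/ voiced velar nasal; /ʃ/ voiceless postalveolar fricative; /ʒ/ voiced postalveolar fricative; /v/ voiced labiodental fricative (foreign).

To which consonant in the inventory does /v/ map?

ð

/ð/ is closest: same manner (fricative), place distance 1 (labiodental→dental), same voicing; total 1. Next closest is /s/ at distance 3.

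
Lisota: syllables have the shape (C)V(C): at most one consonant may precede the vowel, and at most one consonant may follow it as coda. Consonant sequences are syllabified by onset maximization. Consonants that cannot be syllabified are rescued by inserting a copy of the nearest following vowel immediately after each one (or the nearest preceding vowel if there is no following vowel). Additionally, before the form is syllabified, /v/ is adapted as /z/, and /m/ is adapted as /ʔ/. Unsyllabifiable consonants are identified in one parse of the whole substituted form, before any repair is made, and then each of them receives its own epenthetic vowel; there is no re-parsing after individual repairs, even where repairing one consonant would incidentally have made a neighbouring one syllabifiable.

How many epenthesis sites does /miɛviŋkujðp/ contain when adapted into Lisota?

2

After substitution the input is /ʔiɛziŋkujðp/.
The unsyllabifiable consonants are /ð/, /p/; each receives one epenthetic vowel.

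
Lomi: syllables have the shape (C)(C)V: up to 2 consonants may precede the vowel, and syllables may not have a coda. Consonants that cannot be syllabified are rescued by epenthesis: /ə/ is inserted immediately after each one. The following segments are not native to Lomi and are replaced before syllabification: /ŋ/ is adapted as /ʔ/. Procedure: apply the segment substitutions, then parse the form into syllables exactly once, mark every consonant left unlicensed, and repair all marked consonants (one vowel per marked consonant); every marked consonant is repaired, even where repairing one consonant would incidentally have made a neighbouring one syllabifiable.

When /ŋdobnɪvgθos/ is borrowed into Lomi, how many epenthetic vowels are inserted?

2

After substitution the input is /ʔdobnɪvgθos/.
The unsyllabifiable consonants are /v/, /s/; each receives one epenthetic vowel.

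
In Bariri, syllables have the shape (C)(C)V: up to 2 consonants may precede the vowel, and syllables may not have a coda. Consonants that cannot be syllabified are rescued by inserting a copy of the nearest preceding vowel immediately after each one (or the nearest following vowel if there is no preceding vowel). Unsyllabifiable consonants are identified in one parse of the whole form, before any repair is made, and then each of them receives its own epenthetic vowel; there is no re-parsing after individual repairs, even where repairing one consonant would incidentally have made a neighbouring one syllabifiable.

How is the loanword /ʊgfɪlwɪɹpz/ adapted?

ʊgfɪlwɪɹɪpɪzɪ

Syllabifying with onset maximization leaves /ɹ/, /p/, /z/ stranded (no codas are permitted; onsets may contain at most 2 consonants).
Epenthesis after each stranded consonant: /ɹ/ → /ɹɪ/, /p/ → /pɪ/, /z/ → /zɪ/.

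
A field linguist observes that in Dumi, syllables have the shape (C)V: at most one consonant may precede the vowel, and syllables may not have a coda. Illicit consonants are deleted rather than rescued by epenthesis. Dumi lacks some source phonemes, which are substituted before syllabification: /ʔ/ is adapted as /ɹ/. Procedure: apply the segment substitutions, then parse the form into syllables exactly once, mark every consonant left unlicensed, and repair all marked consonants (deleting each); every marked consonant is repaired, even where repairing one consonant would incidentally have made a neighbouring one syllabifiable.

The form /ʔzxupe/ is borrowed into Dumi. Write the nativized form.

Substitution: /ʔ/ → /ɹ/, giving /ɹzxupe/.
Syllabifying with onset maximization leaves /ɹ/, /z/ stranded (no codas are permitted; onsets are limited to one consonant).
Each unlicensed consonant is deleted: /ɹ/, /z/.

xupe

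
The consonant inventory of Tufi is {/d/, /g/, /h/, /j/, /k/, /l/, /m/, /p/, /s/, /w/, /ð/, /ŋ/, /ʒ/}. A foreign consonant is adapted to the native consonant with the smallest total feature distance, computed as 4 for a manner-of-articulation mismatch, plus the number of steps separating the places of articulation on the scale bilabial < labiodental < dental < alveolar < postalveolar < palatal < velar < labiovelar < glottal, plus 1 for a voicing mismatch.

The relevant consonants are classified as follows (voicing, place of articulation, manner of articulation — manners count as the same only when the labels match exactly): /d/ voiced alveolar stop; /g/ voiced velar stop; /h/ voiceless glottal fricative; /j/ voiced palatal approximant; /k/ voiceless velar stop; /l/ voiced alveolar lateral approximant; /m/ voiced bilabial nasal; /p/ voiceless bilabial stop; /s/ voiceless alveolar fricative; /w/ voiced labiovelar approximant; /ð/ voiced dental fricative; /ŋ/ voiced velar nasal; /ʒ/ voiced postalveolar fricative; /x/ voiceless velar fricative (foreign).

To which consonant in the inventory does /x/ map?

h

/h/ is closest: same manner (fricative), place distance 2 (velar→glottal), same voicing; total 2. Next closest is /s/ at distance 3.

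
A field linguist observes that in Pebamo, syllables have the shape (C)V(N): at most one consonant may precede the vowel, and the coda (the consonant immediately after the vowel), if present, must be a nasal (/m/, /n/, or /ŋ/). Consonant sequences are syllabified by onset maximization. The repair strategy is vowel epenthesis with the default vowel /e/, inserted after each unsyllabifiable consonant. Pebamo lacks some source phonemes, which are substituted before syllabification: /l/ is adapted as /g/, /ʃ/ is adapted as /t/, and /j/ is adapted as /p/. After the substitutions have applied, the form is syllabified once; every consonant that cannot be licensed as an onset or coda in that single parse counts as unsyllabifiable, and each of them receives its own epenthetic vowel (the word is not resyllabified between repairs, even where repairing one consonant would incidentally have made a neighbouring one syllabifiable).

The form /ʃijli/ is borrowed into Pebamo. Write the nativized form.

Substitution: /ʃ/ → /t/, /j/ → /p/, /l/ → /g/, giving /tipgi/.
The consonants /p/ cannot be parsed into a legal (C)V(N) syllable (only a nasal (/m/, /n/, or /ŋ/) is licensed in coda position; onsets are limited to one consonant).
Inserting the epenthetic vowel yields /p/ → /pe/.

tipegi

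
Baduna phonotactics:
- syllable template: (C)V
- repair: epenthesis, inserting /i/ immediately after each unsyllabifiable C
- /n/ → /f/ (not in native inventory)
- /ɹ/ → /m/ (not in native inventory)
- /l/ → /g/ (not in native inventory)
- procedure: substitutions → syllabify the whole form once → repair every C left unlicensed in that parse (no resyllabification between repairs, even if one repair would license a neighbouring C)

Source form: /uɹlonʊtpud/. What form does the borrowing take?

umigofʊtipudi

Substitution: /ɹ/ → /m/, /l/ → /g/, /n/ → /f/, giving /umgofʊtpud/.
The consonants /m/, /t/, /d/ cannot be parsed into a legal (C)V syllable (no codas are permitted; onsets are limited to one consonant).
Epenthesis after each stranded consonant: /m/ → /mi/, /t/ → /ti/, /d/ → /di/.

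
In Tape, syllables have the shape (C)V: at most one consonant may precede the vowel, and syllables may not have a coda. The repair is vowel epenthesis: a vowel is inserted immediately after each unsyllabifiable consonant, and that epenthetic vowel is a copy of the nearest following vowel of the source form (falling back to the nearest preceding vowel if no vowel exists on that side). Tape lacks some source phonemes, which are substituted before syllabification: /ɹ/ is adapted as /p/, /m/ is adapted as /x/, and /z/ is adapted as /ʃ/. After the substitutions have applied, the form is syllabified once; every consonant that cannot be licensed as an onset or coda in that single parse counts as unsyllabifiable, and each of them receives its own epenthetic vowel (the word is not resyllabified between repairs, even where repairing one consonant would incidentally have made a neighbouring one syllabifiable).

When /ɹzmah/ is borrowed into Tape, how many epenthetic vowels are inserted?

3

After substitution the input is /pʃxah/.
The unsyllabifiable consonants are /p/, /ʃ/, /h/; each receives one epenthetic vowel.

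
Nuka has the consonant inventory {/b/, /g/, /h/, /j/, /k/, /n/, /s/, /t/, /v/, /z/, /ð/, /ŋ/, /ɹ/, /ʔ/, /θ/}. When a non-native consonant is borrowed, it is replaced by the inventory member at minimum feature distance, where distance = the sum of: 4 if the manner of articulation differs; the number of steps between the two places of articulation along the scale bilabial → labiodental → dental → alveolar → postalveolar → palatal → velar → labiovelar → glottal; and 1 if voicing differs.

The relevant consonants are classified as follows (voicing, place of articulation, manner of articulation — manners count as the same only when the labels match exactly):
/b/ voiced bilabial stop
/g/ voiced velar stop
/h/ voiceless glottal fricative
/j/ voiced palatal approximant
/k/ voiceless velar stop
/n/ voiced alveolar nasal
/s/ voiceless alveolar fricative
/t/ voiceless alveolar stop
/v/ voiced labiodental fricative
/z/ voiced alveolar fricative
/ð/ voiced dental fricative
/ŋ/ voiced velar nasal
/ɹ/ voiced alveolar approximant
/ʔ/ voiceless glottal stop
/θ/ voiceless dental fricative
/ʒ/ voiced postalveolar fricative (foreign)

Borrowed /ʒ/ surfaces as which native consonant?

/z/ is closest: same manner (fricative), place distance 1 (postalveolar→alveolar), same voicing; total 1. Next closest is /s/ at distance 2.

z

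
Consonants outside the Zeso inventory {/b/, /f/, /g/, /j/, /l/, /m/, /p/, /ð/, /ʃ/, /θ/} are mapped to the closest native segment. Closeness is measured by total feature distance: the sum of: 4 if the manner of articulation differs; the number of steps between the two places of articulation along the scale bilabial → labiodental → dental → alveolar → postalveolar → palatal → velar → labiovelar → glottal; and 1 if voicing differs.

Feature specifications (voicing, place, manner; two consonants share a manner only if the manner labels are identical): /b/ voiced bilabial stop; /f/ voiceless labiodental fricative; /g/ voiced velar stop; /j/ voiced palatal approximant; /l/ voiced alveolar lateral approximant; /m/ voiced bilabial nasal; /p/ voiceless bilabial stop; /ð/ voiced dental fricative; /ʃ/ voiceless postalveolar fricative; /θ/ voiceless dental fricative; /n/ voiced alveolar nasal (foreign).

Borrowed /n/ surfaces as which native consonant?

/m/ is closest: same manner (nasal), place distance 3 (alveolar→bilabial), same voicing; total 3. Next closest is /l/ at distance 4.

m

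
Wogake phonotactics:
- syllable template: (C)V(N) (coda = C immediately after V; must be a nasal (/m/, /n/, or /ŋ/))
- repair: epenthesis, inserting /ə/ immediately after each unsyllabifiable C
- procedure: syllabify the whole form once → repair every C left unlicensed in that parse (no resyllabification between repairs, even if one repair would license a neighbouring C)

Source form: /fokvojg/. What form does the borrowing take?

The consonants /k/, /j/, /g/ cannot be parsed into a legal (C)V(N) syllable (only a nasal (/m/, /n/, or /ŋ/) is licensed in coda position; onsets are limited to one consonant).
Inserting the epenthetic vowel yields /k/ → /kə/, /j/ → /jə/, /g/ → /gə/.

fokəvojəgə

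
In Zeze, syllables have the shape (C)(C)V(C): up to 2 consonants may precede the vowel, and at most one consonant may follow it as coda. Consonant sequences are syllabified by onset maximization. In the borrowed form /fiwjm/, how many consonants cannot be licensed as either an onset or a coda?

Syllabifying with onset maximization leaves /j/, /m/ stranded (at most one coda consonant is licensed; onsets may contain at most 2 consonants).

2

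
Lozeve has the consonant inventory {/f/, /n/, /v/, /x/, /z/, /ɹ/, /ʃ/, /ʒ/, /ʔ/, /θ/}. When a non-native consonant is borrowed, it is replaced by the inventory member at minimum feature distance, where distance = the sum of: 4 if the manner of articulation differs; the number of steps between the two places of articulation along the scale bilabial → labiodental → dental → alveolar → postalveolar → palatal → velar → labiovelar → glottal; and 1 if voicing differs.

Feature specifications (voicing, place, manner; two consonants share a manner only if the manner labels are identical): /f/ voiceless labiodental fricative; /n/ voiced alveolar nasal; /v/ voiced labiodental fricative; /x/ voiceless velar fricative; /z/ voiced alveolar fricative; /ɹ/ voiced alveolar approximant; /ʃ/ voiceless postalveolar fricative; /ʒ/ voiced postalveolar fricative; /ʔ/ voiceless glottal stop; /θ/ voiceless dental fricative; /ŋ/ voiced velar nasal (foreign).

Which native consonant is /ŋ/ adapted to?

n

/n/ is closest: same manner (nasal), place distance 3 (velar→alveolar), same voicing; total 3. Next closest is /x/ at distance 5.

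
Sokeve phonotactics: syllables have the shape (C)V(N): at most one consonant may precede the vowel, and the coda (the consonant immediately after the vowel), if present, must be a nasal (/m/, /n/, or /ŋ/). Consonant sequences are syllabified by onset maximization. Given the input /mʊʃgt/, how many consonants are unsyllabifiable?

3

Under (C)V(N), the unsyllabifiable consonants are /ʃ/, /g/, /t/ (only a nasal (/m/, /n/, or /ŋ/) is licensed in coda position; onsets are limited to one consonant).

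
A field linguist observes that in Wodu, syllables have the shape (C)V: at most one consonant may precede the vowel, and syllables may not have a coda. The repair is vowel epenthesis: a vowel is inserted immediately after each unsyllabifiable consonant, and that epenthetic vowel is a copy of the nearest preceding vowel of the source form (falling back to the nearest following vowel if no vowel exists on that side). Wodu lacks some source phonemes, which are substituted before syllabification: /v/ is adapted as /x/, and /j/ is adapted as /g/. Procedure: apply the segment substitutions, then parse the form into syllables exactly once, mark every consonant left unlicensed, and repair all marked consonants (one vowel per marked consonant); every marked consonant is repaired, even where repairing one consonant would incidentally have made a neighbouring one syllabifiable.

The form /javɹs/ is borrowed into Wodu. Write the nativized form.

Substitution: /j/ → /g/, /v/ → /x/, giving /gaxɹs/.
Under (C)V, the unsyllabifiable consonants are /x/, /ɹ/, /s/ (no codas are permitted; onsets are limited to one consonant).
Each unlicensed consonant becomes the onset of a new syllable: /x/ → /xa/, /ɹ/ → /ɹa/, /s/ → /sa/.

gaxaɹasa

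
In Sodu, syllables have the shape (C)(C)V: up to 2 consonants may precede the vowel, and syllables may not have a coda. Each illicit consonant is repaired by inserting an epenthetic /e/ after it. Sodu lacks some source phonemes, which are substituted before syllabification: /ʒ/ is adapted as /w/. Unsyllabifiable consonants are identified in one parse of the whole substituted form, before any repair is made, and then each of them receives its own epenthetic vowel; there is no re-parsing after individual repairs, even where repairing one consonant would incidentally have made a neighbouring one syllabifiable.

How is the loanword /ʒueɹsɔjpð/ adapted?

Substitution: /ʒ/ → /w/, giving /wueɹsɔjpð/.
Syllabifying with onset maximization leaves /j/, /p/, /ð/ stranded (no codas are permitted; onsets may contain at most 2 consonants).
Each unlicensed consonant becomes the onset of a new syllable: /j/ → /je/, /p/ → /pe/, /ð/ → /ðe/.

wueɹsɔjepeðe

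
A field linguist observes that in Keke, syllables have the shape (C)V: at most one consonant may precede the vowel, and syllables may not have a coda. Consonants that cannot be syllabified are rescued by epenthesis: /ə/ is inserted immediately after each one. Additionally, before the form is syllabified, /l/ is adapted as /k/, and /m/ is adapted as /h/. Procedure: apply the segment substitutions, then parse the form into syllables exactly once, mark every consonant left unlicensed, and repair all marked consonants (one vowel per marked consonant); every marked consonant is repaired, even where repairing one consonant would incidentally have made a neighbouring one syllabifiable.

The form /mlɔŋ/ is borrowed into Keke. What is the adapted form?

Substitution: /m/ → /h/, /l/ → /k/, giving /hkɔŋ/.
Under (C)V, the unsyllabifiable consonants are /h/, /ŋ/ (no codas are permitted; onsets are limited to one consonant).
Epenthesis after each stranded consonant: /h/ → /hə/, /ŋ/ → /ŋə/.

həkɔŋə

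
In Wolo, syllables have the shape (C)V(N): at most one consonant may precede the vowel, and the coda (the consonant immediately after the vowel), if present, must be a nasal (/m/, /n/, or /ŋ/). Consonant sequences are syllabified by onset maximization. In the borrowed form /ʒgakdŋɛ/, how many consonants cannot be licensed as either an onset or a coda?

Under (C)V(N), the unsyllabifiable consonants are /ʒ/, /k/, /d/ (only a nasal (/m/, /n/, or /ŋ/) is licensed in coda position; onsets are limited to one consonant).

3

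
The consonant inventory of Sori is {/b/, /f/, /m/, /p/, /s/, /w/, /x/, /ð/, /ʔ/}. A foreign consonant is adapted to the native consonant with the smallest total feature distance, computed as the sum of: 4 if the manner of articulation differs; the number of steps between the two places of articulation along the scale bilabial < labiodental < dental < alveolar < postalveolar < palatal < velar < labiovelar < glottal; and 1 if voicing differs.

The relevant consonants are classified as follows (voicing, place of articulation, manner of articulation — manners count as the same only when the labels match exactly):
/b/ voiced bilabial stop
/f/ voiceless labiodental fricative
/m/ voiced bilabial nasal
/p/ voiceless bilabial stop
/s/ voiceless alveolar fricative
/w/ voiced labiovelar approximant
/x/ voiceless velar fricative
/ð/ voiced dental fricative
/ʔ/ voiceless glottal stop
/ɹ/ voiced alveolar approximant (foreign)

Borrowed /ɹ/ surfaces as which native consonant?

/w/ is closest: same manner (approximant), place distance 4 (alveolar→labiovelar), same voicing; total 4. Next closest is /s/ at distance 5.

w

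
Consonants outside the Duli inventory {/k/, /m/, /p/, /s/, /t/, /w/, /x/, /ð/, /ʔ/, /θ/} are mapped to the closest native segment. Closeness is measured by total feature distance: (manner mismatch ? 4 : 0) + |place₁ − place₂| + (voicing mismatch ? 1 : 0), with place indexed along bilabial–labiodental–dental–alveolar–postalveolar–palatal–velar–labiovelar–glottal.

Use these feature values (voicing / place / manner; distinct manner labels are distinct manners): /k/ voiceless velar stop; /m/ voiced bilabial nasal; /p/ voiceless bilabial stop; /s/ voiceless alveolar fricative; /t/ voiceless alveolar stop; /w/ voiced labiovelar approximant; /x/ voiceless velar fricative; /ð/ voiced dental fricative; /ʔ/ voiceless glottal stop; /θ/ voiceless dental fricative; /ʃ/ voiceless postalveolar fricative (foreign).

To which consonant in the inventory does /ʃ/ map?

/s/ is closest: same manner (fricative), place distance 1 (postalveolar→alveolar), same voicing; total 1. Next closest is /x/ at distance 2.

s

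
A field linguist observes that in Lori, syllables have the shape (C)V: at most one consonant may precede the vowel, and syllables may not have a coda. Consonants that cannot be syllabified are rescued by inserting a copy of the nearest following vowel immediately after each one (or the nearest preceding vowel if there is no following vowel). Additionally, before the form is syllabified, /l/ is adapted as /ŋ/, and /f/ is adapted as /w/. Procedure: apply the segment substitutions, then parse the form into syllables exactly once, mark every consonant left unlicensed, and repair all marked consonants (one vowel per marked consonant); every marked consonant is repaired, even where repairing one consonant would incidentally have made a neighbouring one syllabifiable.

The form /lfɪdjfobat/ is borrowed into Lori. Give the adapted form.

ŋɪwɪdojowobata

Substitution: /l/ → /ŋ/, /f/ → /w/, giving /ŋwɪdjwobat/.
Syllabifying with onset maximization leaves /ŋ/, /d/, /j/, /t/ stranded (no codas are permitted; onsets are limited to one consonant).
Epenthesis after each stranded consonant: /ŋ/ → /ŋɪ/, /d/ → /do/, /j/ → /jo/, /t/ → /ta/.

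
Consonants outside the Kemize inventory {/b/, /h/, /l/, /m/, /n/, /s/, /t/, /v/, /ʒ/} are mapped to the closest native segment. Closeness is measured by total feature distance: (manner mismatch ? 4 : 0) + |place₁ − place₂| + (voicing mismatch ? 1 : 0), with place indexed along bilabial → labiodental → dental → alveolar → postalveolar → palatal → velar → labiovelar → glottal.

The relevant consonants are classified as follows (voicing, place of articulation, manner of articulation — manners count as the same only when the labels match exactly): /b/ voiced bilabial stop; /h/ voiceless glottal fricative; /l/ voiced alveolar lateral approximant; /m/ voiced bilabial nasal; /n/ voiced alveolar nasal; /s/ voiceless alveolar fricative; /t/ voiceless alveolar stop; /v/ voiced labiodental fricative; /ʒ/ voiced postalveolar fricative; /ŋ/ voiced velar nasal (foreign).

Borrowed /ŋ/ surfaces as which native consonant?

/n/ is closest: same manner (nasal), place distance 3 (velar→alveolar), same voicing; total 3. Next closest is /m/ at distance 6.

n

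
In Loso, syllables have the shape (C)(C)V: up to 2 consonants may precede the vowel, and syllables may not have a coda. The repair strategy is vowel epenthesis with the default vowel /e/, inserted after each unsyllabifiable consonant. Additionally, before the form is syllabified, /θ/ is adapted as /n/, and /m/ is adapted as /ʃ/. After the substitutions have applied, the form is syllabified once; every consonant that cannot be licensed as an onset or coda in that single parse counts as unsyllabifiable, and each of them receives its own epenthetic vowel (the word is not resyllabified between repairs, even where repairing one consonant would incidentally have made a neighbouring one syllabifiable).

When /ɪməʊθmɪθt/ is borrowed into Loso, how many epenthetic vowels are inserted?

After substitution the input is /ɪʃəʊnʃɪnt/.
The unsyllabifiable consonants are /n/, /t/; each receives one epenthetic vowel.

2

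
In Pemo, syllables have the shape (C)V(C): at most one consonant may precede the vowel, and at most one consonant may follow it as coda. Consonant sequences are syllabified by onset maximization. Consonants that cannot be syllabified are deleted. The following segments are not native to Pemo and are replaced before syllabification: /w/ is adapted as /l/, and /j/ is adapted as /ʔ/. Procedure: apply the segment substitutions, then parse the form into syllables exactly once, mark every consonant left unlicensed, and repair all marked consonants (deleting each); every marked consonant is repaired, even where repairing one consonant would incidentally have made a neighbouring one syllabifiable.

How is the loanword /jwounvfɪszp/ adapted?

lounfɪs

Substitution: /j/ → /ʔ/, /w/ → /l/, giving /ʔlounvfɪszp/.
The consonants /ʔ/, /v/, /z/, /p/ cannot be parsed into a legal (C)V(C) syllable (at most one coda consonant is licensed; onsets are limited to one consonant).
Deleting the stranded consonants removes /ʔ/, /v/, /z/, /p/.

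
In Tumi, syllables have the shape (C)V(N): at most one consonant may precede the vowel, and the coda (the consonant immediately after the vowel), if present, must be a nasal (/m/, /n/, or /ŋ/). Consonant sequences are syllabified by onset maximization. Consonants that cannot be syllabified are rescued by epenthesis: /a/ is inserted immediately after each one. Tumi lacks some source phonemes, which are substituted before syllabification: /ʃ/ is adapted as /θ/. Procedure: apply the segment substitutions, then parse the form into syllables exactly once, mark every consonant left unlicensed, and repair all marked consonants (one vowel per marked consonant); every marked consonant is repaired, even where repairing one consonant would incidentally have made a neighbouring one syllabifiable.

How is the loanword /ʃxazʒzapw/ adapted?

Substitution: /ʃ/ → /θ/, giving /θxazʒzapw/.
The consonants /θ/, /z/, /ʒ/, /p/, /w/ cannot be parsed into a legal (C)V(N) syllable (only a nasal (/m/, /n/, or /ŋ/) is licensed in coda position; onsets are limited to one consonant).
Inserting the epenthetic vowel yields /θ/ → /θa/, /z/ → /za/, /ʒ/ → /ʒa/, /p/ → /pa/, /w/ → /wa/.

θaxazaʒazapawa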